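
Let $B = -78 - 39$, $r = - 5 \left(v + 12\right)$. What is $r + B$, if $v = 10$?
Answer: $-227$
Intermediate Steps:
$r = -110$ ($r = - 5 \left(10 + 12\right) = \left(-5\right) 22 = -110$)
$B = -117$ ($B = -78 - 39 = -117$)
$r + B = -110 - 117 = -227$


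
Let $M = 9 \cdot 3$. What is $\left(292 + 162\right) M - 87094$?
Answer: $-74836$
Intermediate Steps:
$M = 27$
$\left(292 + 162\right) M - 87094 = \left(292 + 162\right) 27 - 87094 = 454 \cdot 27 + \left(-189486 + 102392\right) = 12258 - 87094 = -74836$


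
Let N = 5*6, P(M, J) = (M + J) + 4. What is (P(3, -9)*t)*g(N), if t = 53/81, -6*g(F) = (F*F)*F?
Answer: 53000/9 ≈ 5888.9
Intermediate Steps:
P(M, J) = 4 + J + M (P(M, J) = (J + M) + 4 = 4 + J + M)
N = 30
g(F) = -F**3/6 (g(F) = -F*F*F/6 = -F**2*F/6 = -F**3/6)
t = 53/81 (t = 53*(1/81) = 53/81 ≈ 0.65432)
(P(3, -9)*t)*g(N) = ((4 - 9 + 3)*(53/81))*(-1/6*30**3) = (-2*53/81)*(-1/6*27000) = -106/81*(-4500) = 53000/9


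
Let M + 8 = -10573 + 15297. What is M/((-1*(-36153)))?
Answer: 524/4017 ≈ 0.13045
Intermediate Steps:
M = 4716 (M = -8 + (-10573 + 15297) = -8 + 4724 = 4716)
M/((-1*(-36153))) = 4716/((-1*(-36153))) = 4716/36153 = 4716*(1/36153) = 524/4017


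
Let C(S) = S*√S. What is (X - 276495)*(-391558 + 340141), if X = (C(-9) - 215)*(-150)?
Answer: 12558345165 - 208238850*I ≈ 1.2558e+10 - 2.0824e+8*I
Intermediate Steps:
C(S) = S^(3/2)
X = 32250 + 4050*I (X = ((-9)^(3/2) - 215)*(-150) = (-27*I - 215)*(-150) = (-215 - 27*I)*(-150) = 32250 + 4050*I ≈ 32250.0 + 4050.0*I)
(X - 276495)*(-391558 + 340141) = ((32250 + 4050*I) - 276495)*(-391558 + 340141) = (-244245 + 4050*I)*(-51417) = 12558345165 - 208238850*I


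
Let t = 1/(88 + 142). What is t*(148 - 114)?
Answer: 17/115 ≈ 0.14783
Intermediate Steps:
t = 1/230 ≈ 0.0043478
t*(148 - 114) = (148 - 114)/230 = (1/230)*34 = 17/115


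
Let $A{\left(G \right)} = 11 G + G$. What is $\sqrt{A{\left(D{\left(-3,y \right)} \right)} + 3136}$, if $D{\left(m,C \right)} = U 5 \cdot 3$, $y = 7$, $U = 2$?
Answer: $2 \sqrt{874} \approx 59.127$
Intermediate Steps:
$D{\left(m,C \right)} = 30$ ($D{\left(m,C \right)} = 2 \cdot 5 \cdot 3 = 10 \cdot 3 = 30$)
$A{\left(G \right)} = 12 G$
$\sqrt{A{\left(D{\left(-3,y \right)} \right)} + 3136} = \sqrt{12 \cdot 30 + 3136} = \sqrt{360 + 3136} = \sqrt{3496} = 2 \sqrt{874}$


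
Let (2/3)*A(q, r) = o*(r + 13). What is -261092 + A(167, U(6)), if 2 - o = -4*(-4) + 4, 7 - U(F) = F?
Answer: -261470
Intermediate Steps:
U(F) = 7 - F
o = -18 (o = 2 - (-4*(-4) + 4) = 2 - (16 + 4) = 2 - 1*20 = 2 - 20 = -18)
A(q, r) = -351 - 27*r (A(q, r) = 3*(-18*(r + 13))/2 = 3*(-18*(13 + r))/2 = 3*(-234 - 18*r)/2 = -351 - 27*r)
-261092 + A(167, U(6)) = -261092 + (-351 - 27*(7 - 1*6)) = -261092 + (-351 - 27*(7 - 6)) = -261092 + (-351 - 27*1) = -261092 + (-351 - 27) = -261092 - 378 = -261470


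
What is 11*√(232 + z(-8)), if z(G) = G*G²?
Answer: 22*I*√70 ≈ 184.07*I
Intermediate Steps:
z(G) = G³
11*√(232 + z(-8)) = 11*√(232 + (-8)³) = 11*√(232 - 512) = 11*√(-280) = 11*(2*I*√70) = 22*I*√70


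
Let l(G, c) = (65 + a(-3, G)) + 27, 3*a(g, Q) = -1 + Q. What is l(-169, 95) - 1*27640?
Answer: -82814/3 ≈ -27605.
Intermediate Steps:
a(g, Q) = -⅓ + Q/3 (a(g, Q) = (-1 + Q)/3 = -⅓ + Q/3)
l(G, c) = 275/3 + G/3 (l(G, c) = (65 + (-⅓ + G/3)) + 27 = (194/3 + G/3) + 27 = 275/3 + G/3)
l(-169, 95) - 1*27640 = (275/3 + (⅓)*(-169)) - 1*27640 = (275/3 - 169/3) - 27640 = 106/3 - 27640 = -82814/3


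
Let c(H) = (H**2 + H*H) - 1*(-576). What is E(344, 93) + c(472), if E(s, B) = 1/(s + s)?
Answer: 306947073/688 ≈ 4.4614e+5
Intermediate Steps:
E(s, B) = 1/(2*s)
c(H) = 576 + 2*H**2 (c(H) = (H**2 + H**2) + 576 = 2*H**2 + 576 = 576 + 2*H**2)
E(344, 93) + c(472) = (1/2)/344 + (576 + 2*472**2) = (1/2)*(1/344) + (576 + 2*222784) = 1/688 + (576 + 445568) = 1/688 + 446144 = 306947073/688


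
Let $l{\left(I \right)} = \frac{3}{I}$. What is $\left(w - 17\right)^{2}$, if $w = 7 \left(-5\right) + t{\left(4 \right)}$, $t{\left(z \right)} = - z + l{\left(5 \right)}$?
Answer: $\frac{76729}{25} \approx 3069.2$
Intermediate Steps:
$t{\left(z \right)} = \frac{3}{5} - z$ ($t{\left(z \right)} = - z + \frac{3}{5} = \frac{3}{5} - z$)
$w = - \frac{192}{5}$ ($w = 7 \left(-5\right) + \left(\frac{3}{5} - 4\right) = -35 + \left(\frac{3}{5} - 4\right) = -35 - \frac{17}{5} = - \frac{192}{5} \approx -38.4$)
$\left(w - 17\right)^{2} = \left(- \frac{192}{5} - 17\right)^{2} = \left(- \frac{277}{5}\right)^{2} = \frac{76729}{25}$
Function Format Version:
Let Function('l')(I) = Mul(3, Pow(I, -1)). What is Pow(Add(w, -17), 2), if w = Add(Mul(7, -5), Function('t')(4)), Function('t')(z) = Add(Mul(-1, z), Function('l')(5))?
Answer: Rational(76729, 25) ≈ 3069.2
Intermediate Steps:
Function('t')(z) = Add(Rational(3, 5), Mul(-1, z)) (Function('t')(z) = Add(Mul(-1, z), Mul(3, Pow(5, -1))) = Add(Mul(-1, z), Mul(3, Rational(1, 5))) = Add(Mul(-1, z), Rational(3, 5)) = Add(Rational(3, 5), Mul(-1, z)))
w = Rational(-192, 5) (w = Add(Mul(7, -5), Add(Rational(3, 5), Mul(-1, 4))) = Add(-35, Add(Rational(3, 5), -4)) = Add(-35, Rational(-17, 5)) = Rational(-192, 5) ≈ -38.400)
Pow(Add(w, -17), 2) = Pow(Add(Rational(-192, 5), -17), 2) = Pow(Rational(-277, 5), 2) = Rational(76729, 25)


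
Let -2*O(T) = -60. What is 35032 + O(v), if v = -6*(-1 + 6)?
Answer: 35062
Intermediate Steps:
v = -30 (v = -6*5 = -30)
O(T) = 30 (O(T) = -1/2*(-60) = 30)
35032 + O(v) = 35032 + 30 = 35062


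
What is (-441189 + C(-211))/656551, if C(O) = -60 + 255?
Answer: -440994/656551 ≈ -0.67168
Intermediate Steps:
C(O) = 195
(-441189 + C(-211))/656551 = (-441189 + 195)/656551 = -440994*1/656551 = -440994/656551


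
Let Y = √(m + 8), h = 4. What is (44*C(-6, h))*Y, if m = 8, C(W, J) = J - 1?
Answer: 528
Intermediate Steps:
C(W, J) = -1 + J
Y = 4 (Y = √(8 + 8) = √16 = 4)
(44*C(-6, h))*Y = (44*(-1 + 4))*4 = (44*3)*4 = 132*4 = 528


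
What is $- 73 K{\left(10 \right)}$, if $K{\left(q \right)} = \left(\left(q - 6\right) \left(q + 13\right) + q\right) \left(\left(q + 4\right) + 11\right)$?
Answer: $-186150$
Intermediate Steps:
$K{\left(q \right)} = \left(15 + q\right) \left(q + \left(-6 + q\right) \left(13 + q\right)\right)$ ($K{\left(q \right)} = \left(\left(-6 + q\right) \left(13 + q\right) + q\right) \left(\left(4 + q\right) + 11\right) = \left(q + \left(-6 + q\right) \left(13 + q\right)\right) \left(15 + q\right) = \left(15 + q\right) \left(q + \left(-6 + q\right) \left(13 + q\right)\right)$)
$- 73 K{\left(10 \right)} = - 73 \left(-1170 + 10^{3} + 23 \cdot 10^{2} + 42 \cdot 10\right) = - 73 \left(-1170 + 1000 + 23 \cdot 100 + 420\right) = - 73 \left(-1170 + 1000 + 2300 + 420\right) = \left(-73\right) 2550 = -186150$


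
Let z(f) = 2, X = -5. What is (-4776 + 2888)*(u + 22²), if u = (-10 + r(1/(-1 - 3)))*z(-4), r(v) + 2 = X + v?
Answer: -848656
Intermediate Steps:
r(v) = -7 + v (r(v) = -2 + (-5 + v) = -7 + v)
u = -69/2 (u = (-10 + (-7 + 1/(-1 - 3)))*2 = (-10 + (-7 + 1/(-4)))*2 = (-10 + (-7 - ¼))*2 = (-10 - 29/4)*2 = -69/4*2 = -69/2 ≈ -34.500)
(-4776 + 2888)*(u + 22²) = (-4776 + 2888)*(-69/2 + 22²) = -1888*(-69/2 + 484) = -1888*899/2 = -848656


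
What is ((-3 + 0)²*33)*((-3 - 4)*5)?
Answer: -10395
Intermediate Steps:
((-3 + 0)²*33)*((-3 - 4)*5) = ((-3)²*33)*(-7*5) = (9*33)*(-35) = 297*(-35) = -10395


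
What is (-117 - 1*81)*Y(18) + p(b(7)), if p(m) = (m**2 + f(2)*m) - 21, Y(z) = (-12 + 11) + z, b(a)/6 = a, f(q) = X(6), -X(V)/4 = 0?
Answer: -1623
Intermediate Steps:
X(V) = 0 (X(V) = -4*0 = 0)
f(q) = 0
b(a) = 6*a
Y(z) = -1 + z
p(m) = -21 + m**2 (p(m) = (m**2 + 0*m) - 21 = (m**2 + 0) - 21 = m**2 - 21 = -21 + m**2)
(-117 - 1*81)*Y(18) + p(b(7)) = (-117 - 1*81)*(-1 + 18) + (-21 + (6*7)**2) = (-117 - 81)*17 + (-21 + 42**2) = -198*17 + (-21 + 1764) = -3366 + 1743 = -1623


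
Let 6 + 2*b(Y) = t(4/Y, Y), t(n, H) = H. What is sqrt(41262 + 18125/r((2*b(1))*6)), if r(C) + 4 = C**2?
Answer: sqrt(517844278)/112 ≈ 203.18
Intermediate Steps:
b(Y) = -3 + Y/2
r(C) = -4 + C**2
sqrt(41262 + 18125/r((2*b(1))*6)) = sqrt(41262 + 18125/(-4 + ((2*(-3 + (1/2)*1))*6)**2)) = sqrt(41262 + 18125/(-4 + ((2*(-3 + 1/2))*6)**2)) = sqrt(41262 + 18125/(-4 + ((2*(-5/2))*6)**2)) = sqrt(41262 + 18125/(-4 + (-5*6)**2)) = sqrt(41262 + 18125/(-4 + (-30)**2)) = sqrt(41262 + 18125/(-4 + 900)) = sqrt(41262 + 18125/896) = sqrt(36988877/896) = sqrt(517844278)/112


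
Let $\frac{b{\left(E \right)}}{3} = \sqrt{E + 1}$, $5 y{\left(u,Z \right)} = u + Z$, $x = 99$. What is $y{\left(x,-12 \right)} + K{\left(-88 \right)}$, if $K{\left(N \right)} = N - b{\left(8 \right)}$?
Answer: $- \frac{398}{5} \approx -79.6$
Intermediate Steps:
$y{\left(u,Z \right)} = \frac{Z}{5} + \frac{u}{5}$ ($y{\left(u,Z \right)} = \frac{u + Z}{5} = \frac{Z + u}{5} = \frac{Z}{5} + \frac{u}{5}$)
$b{\left(E \right)} = 3 \sqrt{1 + E}$ ($b{\left(E \right)} = 3 \sqrt{E + 1} = 3 \sqrt{1 + E}$)
$K{\left(N \right)} = -9 + N$ ($K{\left(N \right)} = N - 3 \sqrt{1 + 8} = N - 3 \sqrt{9} = N - 3 \cdot 3 = N - 9 = -9 + N$)
$y{\left(x,-12 \right)} + K{\left(-88 \right)} = \left(\frac{1}{5} \left(-12\right) + \frac{1}{5} \cdot 99\right) - 97 = \left(- \frac{12}{5} + \frac{99}{5}\right) - 97 = \frac{87}{5} - 97 = - \frac{398}{5}$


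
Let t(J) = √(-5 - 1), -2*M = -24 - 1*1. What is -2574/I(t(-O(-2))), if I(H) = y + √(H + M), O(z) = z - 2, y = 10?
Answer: -5148/(20 + √2*√(25 + 2*I*√6)) ≈ -189.81 + 4.8288*I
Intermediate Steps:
O(z) = -2 + z
M = 25/2 (M = -(-24 - 1*1)/2 = -(-24 - 1)/2 = -½*(-25) = 25/2 ≈ 12.500)
t(J) = I*√6 (t(J) = √(-6) = I*√6)
I(H) = 10 + √(25/2 + H) (I(H) = 10 + √(H + 25/2) = 10 + √(25/2 + H))
-2574/I(t(-O(-2))) = -2574/(10 + √(50 + 4*(I*√6))/2) = -2574/(10 + √(50 + 4*I*√6)/2)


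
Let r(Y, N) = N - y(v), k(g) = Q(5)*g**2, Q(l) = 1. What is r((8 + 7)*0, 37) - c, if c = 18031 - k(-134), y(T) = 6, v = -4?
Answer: -44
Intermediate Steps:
k(g) = g**2 (k(g) = 1*g**2 = g**2)
c = 75 (c = 18031 - 1*(-134)**2 = 18031 - 1*17956 = 18031 - 17956 = 75)
r(Y, N) = -6 + N (r(Y, N) = N - 1*6 = N - 6 = -6 + N)
r((8 + 7)*0, 37) - c = (-6 + 37) - 1*75 = 31 - 75 = -44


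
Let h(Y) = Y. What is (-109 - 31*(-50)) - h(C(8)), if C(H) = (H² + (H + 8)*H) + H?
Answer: 1241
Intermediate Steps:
C(H) = H + H² + H*(8 + H) (C(H) = (H² + (8 + H)*H) + H = (H² + H*(8 + H)) + H = H + H² + H*(8 + H))
(-109 - 31*(-50)) - h(C(8)) = (-109 - 31*(-50)) - 8*(9 + 2*8) = (-109 + 1550) - 8*(9 + 16) = 1441 - 8*25 = 1441 - 1*200 = 1441 - 200 = 1241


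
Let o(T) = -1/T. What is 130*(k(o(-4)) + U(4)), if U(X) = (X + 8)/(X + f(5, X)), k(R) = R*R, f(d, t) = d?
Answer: 4355/24 ≈ 181.46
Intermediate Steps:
k(R) = R²
U(X) = (8 + X)/(5 + X) (U(X) = (X + 8)/(X + 5) = (8 + X)/(5 + X))
130*(k(o(-4)) + U(4)) = 130*((-1/(-4))² + (8 + 4)/(5 + 4)) = 130*((-1*(-¼))² + 12/9) = 130*((¼)² + (⅑)*12) = 130*(1/16 + 4/3) = 130*(67/48) = 4355/24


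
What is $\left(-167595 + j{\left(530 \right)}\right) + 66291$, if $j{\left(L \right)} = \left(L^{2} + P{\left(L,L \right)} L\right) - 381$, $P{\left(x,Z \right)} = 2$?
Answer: $180275$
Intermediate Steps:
$j{\left(L \right)} = -381 + L^{2} + 2 L$ ($j{\left(L \right)} = \left(L^{2} + 2 L\right) - 381 = -381 + L^{2} + 2 L$)
$\left(-167595 + j{\left(530 \right)}\right) + 66291 = \left(-167595 + \left(-381 + 530^{2} + 2 \cdot 530\right)\right) + 66291 = \left(-167595 + \left(-381 + 280900 + 1060\right)\right) + 66291 = \left(-167595 + 281579\right) + 66291 = 113984 + 66291 = 180275$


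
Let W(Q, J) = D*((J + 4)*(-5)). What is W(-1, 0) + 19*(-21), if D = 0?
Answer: -399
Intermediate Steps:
W(Q, J) = 0 (W(Q, J) = 0*((J + 4)*(-5)) = 0*((4 + J)*(-5)) = 0*(-20 - 5*J) = 0)
W(-1, 0) + 19*(-21) = 0 + 19*(-21) = 0 - 399 = -399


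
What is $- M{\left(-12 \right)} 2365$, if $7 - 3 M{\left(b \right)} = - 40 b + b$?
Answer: $\frac{1090265}{3} \approx 3.6342 \cdot 10^{5}$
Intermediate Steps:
$M{\left(b \right)} = \frac{7}{3} + 13 b$ ($M{\left(b \right)} = \frac{7}{3} - \frac{- 40 b + b}{3} = \frac{7}{3} - \frac{\left(-39\right) b}{3} = \frac{7}{3} + 13 b$)
$- M{\left(-12 \right)} 2365 = - (\frac{7}{3} + 13 \left(-12\right)) 2365 = - (\frac{7}{3} - 156) 2365 = \left(-1\right) \left(- \frac{461}{3}\right) 2365 = \frac{461}{3} \cdot 2365 = \frac{1090265}{3}$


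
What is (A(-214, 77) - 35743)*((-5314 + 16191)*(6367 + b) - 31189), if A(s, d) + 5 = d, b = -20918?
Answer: 5646805481136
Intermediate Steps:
A(s, d) = -5 + d
(A(-214, 77) - 35743)*((-5314 + 16191)*(6367 + b) - 31189) = ((-5 + 77) - 35743)*((-5314 + 16191)*(6367 - 20918) - 31189) = (72 - 35743)*(10877*(-14551) - 31189) = -35671*(-158271227 - 31189) = -35671*(-158302416) = 5646805481136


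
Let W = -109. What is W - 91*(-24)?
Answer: 2075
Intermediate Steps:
W - 91*(-24) = -109 - 91*(-24) = -109 + 2184 = 2075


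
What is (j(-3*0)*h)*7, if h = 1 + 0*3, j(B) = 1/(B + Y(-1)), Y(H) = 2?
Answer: 7/2 ≈ 3.5000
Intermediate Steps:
j(B) = 1/(2 + B) (j(B) = 1/(B + 2) = 1/(2 + B))
h = 1 (h = 1 + 0 = 1)
(j(-3*0)*h)*7 = (1/(2 - 3*0))*7 = (1/(2 + 0))*7 = (1/2)*7 = ((½)*1)*7 = (½)*7 = 7/2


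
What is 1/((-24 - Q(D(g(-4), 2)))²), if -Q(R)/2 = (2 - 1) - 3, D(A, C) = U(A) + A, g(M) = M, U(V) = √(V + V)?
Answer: 1/784 ≈ 0.0012755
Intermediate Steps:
U(V) = √2*√V (U(V) = √(2*V) = √2*√V)
D(A, C) = A + √2*√A (D(A, C) = √2*√A + A = A + √2*√A)
Q(R) = 4 (Q(R) = -2*((2 - 1) - 3) = -2*(1 - 3) = -2*(-2) = 4)
1/((-24 - Q(D(g(-4), 2)))²) = 1/((-24 - 1*4)²) = 1/((-24 - 4)²) = 1/((-28)²) = 1/784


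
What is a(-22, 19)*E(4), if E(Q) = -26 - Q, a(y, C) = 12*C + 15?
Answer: -7290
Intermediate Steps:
a(y, C) = 15 + 12*C
a(-22, 19)*E(4) = (15 + 12*19)*(-26 - 1*4) = (15 + 228)*(-26 - 4) = 243*(-30) = -7290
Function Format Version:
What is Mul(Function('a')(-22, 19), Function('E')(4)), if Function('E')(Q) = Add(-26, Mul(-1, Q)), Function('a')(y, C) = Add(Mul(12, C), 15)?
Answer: -7290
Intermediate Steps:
Function('a')(y, C) = Add(15, Mul(12, C))
Mul(Function('a')(-22, 19), Function('E')(4)) = Mul(Add(15, Mul(12, 19)), Add(-26, Mul(-1, 4))) = Mul(Add(15, 228), Add(-26, -4)) = Mul(243, -30) = -7290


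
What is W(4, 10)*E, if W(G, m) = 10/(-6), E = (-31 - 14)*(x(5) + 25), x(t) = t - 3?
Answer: 2025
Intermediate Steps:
x(t) = -3 + t
E = -1215 (E = (-31 - 14)*((-3 + 5) + 25) = -45*(2 + 25) = -45*27 = -1215)
W(G, m) = -5/3 (W(G, m) = 10*(-⅙) = -5/3)
W(4, 10)*E = -5/3*(-1215) = 2025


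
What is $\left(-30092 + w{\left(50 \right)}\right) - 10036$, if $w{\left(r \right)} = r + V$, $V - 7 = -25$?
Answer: $-40096$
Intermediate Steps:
$V = -18$ ($V = 7 - 25 = -18$)
$w{\left(r \right)} = -18 + r$ ($w{\left(r \right)} = r - 18 = -18 + r$)
$\left(-30092 + w{\left(50 \right)}\right) - 10036 = \left(-30092 + \left(-18 + 50\right)\right) - 10036 = \left(-30092 + 32\right) - 10036 = -30060 - 10036 = -40096$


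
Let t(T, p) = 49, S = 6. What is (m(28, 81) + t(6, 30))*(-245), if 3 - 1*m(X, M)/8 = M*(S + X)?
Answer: 5379955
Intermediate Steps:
m(X, M) = 24 - 8*M*(6 + X)
(m(28, 81) + t(6, 30))*(-245) = ((24 - 48*81 - 8*81*28) + 49)*(-245) = ((24 - 3888 - 18144) + 49)*(-245) = (-22008 + 49)*(-245) = -21959*(-245) = 5379955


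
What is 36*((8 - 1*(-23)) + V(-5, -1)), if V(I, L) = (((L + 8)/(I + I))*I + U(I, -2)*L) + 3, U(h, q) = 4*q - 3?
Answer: 1746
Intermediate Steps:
U(h, q) = -3 + 4*q
V(I, L) = 7 - 21*L/2 (V(I, L) = (((L + 8)/(I + I))*I + (-3 + 4*(-2))*L) + 3 = (((8 + L)/((2*I)))*I + (-3 - 8)*L) + 3 = (((8 + L)*(1/(2*I)))*I - 11*L) + 3 = (((8 + L)/(2*I))*I - 11*L) + 3 = ((4 + L/2) - 11*L) + 3 = (4 - 21*L/2) + 3 = 7 - 21*L/2)
36*((8 - 1*(-23)) + V(-5, -1)) = 36*((8 - 1*(-23)) + (7 - 21/2*(-1))) = 36*((8 + 23) + (7 + 21/2)) = 36*(31 + 35/2) = 36*(97/2) = 1746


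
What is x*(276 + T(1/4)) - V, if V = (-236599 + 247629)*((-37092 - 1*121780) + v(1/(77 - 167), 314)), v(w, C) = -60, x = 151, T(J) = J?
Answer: 7012246695/4 ≈ 1.7531e+9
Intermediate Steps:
V = -1753019960 (V = (-236599 + 247629)*((-37092 - 1*121780) - 60) = 11030*((-37092 - 121780) - 60) = 11030*(-158872 - 60) = 11030*(-158932) = -1753019960)
x*(276 + T(1/4)) - V = 151*(276 + 1/4) - 1*(-1753019960) = 151*(276 + 1/4) + 1753019960 = 151*(1105/4) + 1753019960 = 166855/4 + 1753019960 = 7012246695/4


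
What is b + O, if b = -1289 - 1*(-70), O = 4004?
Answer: 2785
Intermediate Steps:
b = -1219 (b = -1289 + 70 = -1219)
b + O = -1219 + 4004 = 2785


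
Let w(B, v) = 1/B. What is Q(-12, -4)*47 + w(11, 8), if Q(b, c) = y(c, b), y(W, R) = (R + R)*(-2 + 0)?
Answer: 24817/11 ≈ 2256.1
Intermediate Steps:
y(W, R) = -4*R (y(W, R) = (2*R)*(-2) = -4*R)
Q(b, c) = -4*b
Q(-12, -4)*47 + w(11, 8) = -4*(-12)*47 + 1/11 = 48*47 + 1/11 = 2256 + 1/11 = 24817/11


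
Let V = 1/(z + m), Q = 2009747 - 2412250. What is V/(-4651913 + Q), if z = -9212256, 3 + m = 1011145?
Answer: 1/41451841819424 ≈ 2.4124e-14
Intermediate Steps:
m = 1011142 (m = -3 + 1011145 = 1011142)
Q = -402503
V = -1/8201114 (V = 1/(-9212256 + 1011142) = 1/(-8201114) = -1/8201114 ≈ -1.2193e-7)
V/(-4651913 + Q) = -1/(8201114*(-4651913 - 402503)) = -1/8201114/(-5054416) = -1/8201114*(-1/5054416) = 1/41451841819424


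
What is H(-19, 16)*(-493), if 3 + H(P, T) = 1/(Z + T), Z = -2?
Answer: 20213/14 ≈ 1443.8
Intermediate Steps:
H(P, T) = -3 + 1/(-2 + T)
H(-19, 16)*(-493) = ((7 - 3*16)/(-2 + 16))*(-493) = ((7 - 48)/14)*(-493) = ((1/14)*(-41))*(-493) = -41/14*(-493) = 20213/14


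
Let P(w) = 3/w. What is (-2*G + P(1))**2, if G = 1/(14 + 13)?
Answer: 6241/729 ≈ 8.5610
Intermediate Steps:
G = 1/27 ≈ 0.037037
(-2*G + P(1))**2 = (-2*1/27 + 3/1)**2 = (-2/27 + 3*1)**2 = (-2/27 + 3)**2 = (79/27)**2 = 6241/729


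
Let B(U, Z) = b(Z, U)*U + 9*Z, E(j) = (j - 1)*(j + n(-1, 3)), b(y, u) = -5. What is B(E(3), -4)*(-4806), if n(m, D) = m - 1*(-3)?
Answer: 413316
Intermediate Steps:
n(m, D) = 3 + m (n(m, D) = m + 3 = 3 + m)
E(j) = (-1 + j)*(2 + j) (E(j) = (j - 1)*(j + (3 - 1)) = (-1 + j)*(j + 2) = (-1 + j)*(2 + j))
B(U, Z) = -5*U + 9*Z
B(E(3), -4)*(-4806) = (-5*(-2 + 3 + 3²) + 9*(-4))*(-4806) = (-5*(-2 + 3 + 9) - 36)*(-4806) = (-5*10 - 36)*(-4806) = (-50 - 36)*(-4806) = -86*(-4806) = 413316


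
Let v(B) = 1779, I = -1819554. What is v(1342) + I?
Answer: -1817775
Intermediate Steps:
v(1342) + I = 1779 - 1819554 = -1817775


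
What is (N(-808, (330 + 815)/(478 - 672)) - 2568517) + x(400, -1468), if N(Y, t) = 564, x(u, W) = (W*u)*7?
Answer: -6678353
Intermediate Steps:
x(u, W) = 7*W*u
(N(-808, (330 + 815)/(478 - 672)) - 2568517) + x(400, -1468) = (564 - 2568517) + 7*(-1468)*400 = -2567953 - 4110400 = -6678353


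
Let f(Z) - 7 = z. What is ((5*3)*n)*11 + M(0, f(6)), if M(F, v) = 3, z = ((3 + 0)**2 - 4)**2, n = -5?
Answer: -822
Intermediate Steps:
z = 25 (z = (3**2 - 4)**2 = (9 - 4)**2 = 5**2 = 25)
f(Z) = 32 (f(Z) = 7 + 25 = 32)
((5*3)*n)*11 + M(0, f(6)) = ((5*3)*(-5))*11 + 3 = (15*(-5))*11 + 3 = -75*11 + 3 = -825 + 3 = -822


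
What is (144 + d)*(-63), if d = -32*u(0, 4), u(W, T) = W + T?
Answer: -1008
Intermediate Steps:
u(W, T) = T + W
d = -128 (d = -32*(4 + 0) = -32*4 = -128)
(144 + d)*(-63) = (144 - 128)*(-63) = 16*(-63) = -1008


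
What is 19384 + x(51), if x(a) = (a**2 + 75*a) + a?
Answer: 25861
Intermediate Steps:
x(a) = a**2 + 76*a
19384 + x(51) = 19384 + 51*(76 + 51) = 19384 + 51*127 = 19384 + 6477 = 25861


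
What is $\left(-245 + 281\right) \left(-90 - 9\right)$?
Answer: $-3564$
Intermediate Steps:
$\left(-245 + 281\right) \left(-90 - 9\right) = 36 \left(-90 - 9\right) = 36 \left(-99\right) = -3564$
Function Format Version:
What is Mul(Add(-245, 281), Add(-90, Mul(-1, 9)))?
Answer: -3564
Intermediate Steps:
Mul(Add(-245, 281), Add(-90, Mul(-1, 9))) = Mul(36, Add(-90, -9)) = Mul(36, -99) = -3564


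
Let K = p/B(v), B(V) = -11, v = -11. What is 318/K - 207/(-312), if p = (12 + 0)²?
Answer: -1843/78 ≈ -23.628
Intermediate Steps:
p = 144 (p = 12² = 144)
K = -144/11 (K = 144/(-11) = 144*(-1/11) = -144/11 ≈ -13.091)
318/K - 207/(-312) = 318/(-144/11) - 207/(-312) = 318*(-11/144) - 207*(-1/312) = -583/24 + 69/104 = -1843/78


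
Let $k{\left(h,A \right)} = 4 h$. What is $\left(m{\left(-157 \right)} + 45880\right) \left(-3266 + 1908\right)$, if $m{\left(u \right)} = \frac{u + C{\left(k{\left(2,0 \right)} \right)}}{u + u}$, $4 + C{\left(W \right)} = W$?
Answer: $- \frac{9781995167}{157} \approx -6.2306 \cdot 10^{7}$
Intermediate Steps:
$C{\left(W \right)} = -4 + W$
$m{\left(u \right)} = \frac{4 + u}{2 u}$ ($m{\left(u \right)} = \frac{u + \left(-4 + 4 \cdot 2\right)}{u + u} = \frac{u + \left(-4 + 8\right)}{2 u} = \left(u + 4\right) \frac{1}{2 u} = \left(4 + u\right) \frac{1}{2 u} = \frac{4 + u}{2 u}$)
$\left(m{\left(-157 \right)} + 45880\right) \left(-3266 + 1908\right) = \left(\frac{4 - 157}{2 \left(-157\right)} + 45880\right) \left(-3266 + 1908\right) = \left(\frac{1}{2} \left(- \frac{1}{157}\right) \left(-153\right) + 45880\right) \left(-1358\right) = \left(\frac{153}{314} + 45880\right) \left(-1358\right) = \frac{14406473}{314} \left(-1358\right) = - \frac{9781995167}{157}$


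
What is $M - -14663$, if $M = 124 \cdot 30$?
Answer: $18383$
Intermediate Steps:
$M = 3720$
$M - -14663 = 3720 - -14663 = 3720 + 14663 = 18383$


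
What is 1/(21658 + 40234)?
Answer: 1/61892 ≈ 1.6157e-5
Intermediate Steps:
1/(21658 + 40234) = 1/61892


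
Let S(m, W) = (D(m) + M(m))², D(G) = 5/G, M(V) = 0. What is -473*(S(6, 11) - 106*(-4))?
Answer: -7231697/36 ≈ -2.0088e+5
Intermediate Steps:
S(m, W) = 25/m² (S(m, W) = (5/m + 0)² = (5/m)² = 25/m²)
-473*(S(6, 11) - 106*(-4)) = -473*(25/6² - 106*(-4)) = -473*(25*(1/36) + 424) = -473*(25/36 + 424) = -473*15289/36 = -7231697/36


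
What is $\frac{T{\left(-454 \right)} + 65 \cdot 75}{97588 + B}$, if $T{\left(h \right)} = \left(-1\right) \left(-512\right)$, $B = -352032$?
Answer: $- \frac{5387}{254444} \approx -0.021172$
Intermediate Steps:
$T{\left(h \right)} = 512$
$\frac{T{\left(-454 \right)} + 65 \cdot 75}{97588 + B} = \frac{512 + 65 \cdot 75}{97588 - 352032} = \frac{512 + 4875}{-254444} = 5387 \left(- \frac{1}{254444}\right) = - \frac{5387}{254444}$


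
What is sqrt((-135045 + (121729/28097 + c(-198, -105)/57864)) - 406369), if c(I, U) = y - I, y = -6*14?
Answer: I*sqrt(9938030375243705505411)/135483734 ≈ 735.81*I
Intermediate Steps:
y = -84
c(I, U) = -84 - I
sqrt((-135045 + (121729/28097 + c(-198, -105)/57864)) - 406369) = sqrt((-135045 + (121729/28097 + (-84 - 1*(-198))/57864)) - 406369) = sqrt((-135045 + (121729*(1/28097) + (-84 + 198)*(1/57864))) - 406369) = sqrt((-135045 + (121729/28097 + 114*(1/57864))) - 406369) = sqrt((-135045 + (121729/28097 + 19/9644)) - 406369) = sqrt((-135045 + 1174488319/270967468) - 406369) = sqrt(-36591627227741/270967468 - 406369) = sqrt(-146704406231433/270967468) = I*sqrt(9938030375243705505411)/135483734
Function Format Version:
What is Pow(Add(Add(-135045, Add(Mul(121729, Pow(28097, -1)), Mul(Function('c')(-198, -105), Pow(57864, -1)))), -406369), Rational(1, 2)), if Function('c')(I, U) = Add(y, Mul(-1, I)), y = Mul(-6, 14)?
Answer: Mul(Rational(1, 135483734), I, Pow(9938030375243705505411, Rational(1, 2))) ≈ Mul(735.81, I)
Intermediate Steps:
y = -84
Function('c')(I, U) = Add(-84, Mul(-1, I))
Pow(Add(Add(-135045, Add(Mul(121729, Pow(28097, -1)), Mul(Function('c')(-198, -105), Pow(57864, -1)))), -406369), Rational(1, 2)) = Pow(Add(Add(-135045, Add(Mul(121729, Pow(28097, -1)), Mul(Add(-84, Mul(-1, -198)), Pow(57864, -1)))), -406369), Rational(1, 2)) = Pow(Add(Add(-135045, Add(Mul(121729, Rational(1, 28097)), Mul(Add(-84, 198), Rational(1, 57864)))), -406369), Rational(1, 2)) = Pow(Add(Add(-135045, Add(Rational(121729, 28097), Mul(114, Rational(1, 57864)))), -406369), Rational(1, 2)) = Pow(Add(Add(-135045, Add(Rational(121729, 28097), Rational(19, 9644))), -406369), Rational(1, 2)) = Pow(Add(Add(-135045, Rational(1174488319, 270967468)), -406369), Rational(1, 2)) = Pow(Add(Rational(-36591627227741, 270967468), -406369), Rational(1, 2)) = Pow(Rational(-146704406231433, 270967468), Rational(1, 2)) = Mul(Rational(1, 135483734), I, Pow(9938030375243705505411, Rational(1, 2)))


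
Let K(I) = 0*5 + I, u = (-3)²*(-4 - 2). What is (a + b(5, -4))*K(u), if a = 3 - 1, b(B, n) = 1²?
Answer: -162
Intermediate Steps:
b(B, n) = 1
a = 2
u = -54 (u = 9*(-6) = -54)
K(I) = I (K(I) = 0 + I = I)
(a + b(5, -4))*K(u) = (2 + 1)*(-54) = 3*(-54) = -162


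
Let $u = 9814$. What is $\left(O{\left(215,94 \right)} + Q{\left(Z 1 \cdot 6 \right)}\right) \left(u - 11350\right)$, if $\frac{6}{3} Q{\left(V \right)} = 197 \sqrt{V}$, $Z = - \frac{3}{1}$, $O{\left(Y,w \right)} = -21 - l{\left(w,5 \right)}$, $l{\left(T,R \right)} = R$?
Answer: $39936 - 453888 i \sqrt{2} \approx 39936.0 - 6.419 \cdot 10^{5} i$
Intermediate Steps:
$O{\left(Y,w \right)} = -26$ ($O{\left(Y,w \right)} = -21 - 5 = -26$)
$Z = -3$ ($Z = \left(-3\right) 1 = -3$)
$Q{\left(V \right)} = \frac{197 \sqrt{V}}{2}$
$\left(O{\left(215,94 \right)} + Q{\left(Z 1 \cdot 6 \right)}\right) \left(u - 11350\right) = \left(-26 + \frac{197 \sqrt{\left(-3\right) 1 \cdot 6}}{2}\right) \left(9814 - 11350\right) = \left(-26 + \frac{197 \sqrt{\left(-3\right) 6}}{2}\right) \left(-1536\right) = \left(-26 + \frac{197 \sqrt{-18}}{2}\right) \left(-1536\right) = \left(-26 + \frac{197 \cdot 3 i \sqrt{2}}{2}\right) \left(-1536\right) = \left(-26 + \frac{591 i \sqrt{2}}{2}\right) \left(-1536\right) = 39936 - 453888 i \sqrt{2}$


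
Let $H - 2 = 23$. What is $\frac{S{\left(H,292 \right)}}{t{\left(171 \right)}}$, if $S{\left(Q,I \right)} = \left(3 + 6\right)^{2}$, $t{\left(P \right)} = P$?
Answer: $\frac{9}{19} \approx 0.47368$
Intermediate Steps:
$H = 25$ ($H = 2 + 23 = 25$)
$S{\left(Q,I \right)} = 81$ ($S{\left(Q,I \right)} = 9^{2} = 81$)
$\frac{S{\left(H,292 \right)}}{t{\left(171 \right)}} = \frac{81}{171} = 81 \cdot \frac{1}{171} = \frac{9}{19}$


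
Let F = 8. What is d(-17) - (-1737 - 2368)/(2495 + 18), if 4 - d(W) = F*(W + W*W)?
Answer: -5454131/2513 ≈ -2170.4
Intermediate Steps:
d(W) = 4 - 8*W - 8*W² (d(W) = 4 - 8*(W + W*W) = 4 - 8*(W + W²) = 4 - (8*W + 8*W²) = 4 + (-8*W - 8*W²) = 4 - 8*W - 8*W²)
d(-17) - (-1737 - 2368)/(2495 + 18) = (4 - 8*(-17) - 8*(-17)²) - (-1737 - 2368)/(2495 + 18) = (4 + 136 - 8*289) - (-4105)/2513 = (4 + 136 - 2312) - (-4105)/2513 = -2172 - 1*(-4105/2513) = -2172 + 4105/2513 = -5454131/2513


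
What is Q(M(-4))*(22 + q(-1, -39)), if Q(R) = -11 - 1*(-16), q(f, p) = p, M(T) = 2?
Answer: -85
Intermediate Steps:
Q(R) = 5 (Q(R) = -11 + 16 = 5)
Q(M(-4))*(22 + q(-1, -39)) = 5*(22 - 39) = 5*(-17) = -85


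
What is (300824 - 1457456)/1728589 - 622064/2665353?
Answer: -4158125558792/4607299876917 ≈ -0.90251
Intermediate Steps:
(300824 - 1457456)/1728589 - 622064/2665353 = -1156632*1/1728589 - 622064*1/2665353 = -1156632/1728589 - 622064/2665353 = -4158125558792/4607299876917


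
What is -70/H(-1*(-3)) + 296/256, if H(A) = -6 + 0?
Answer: 1231/96 ≈ 12.823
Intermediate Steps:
H(A) = -6
-70/H(-1*(-3)) + 296/256 = -70/(-6) + 296/256 = -70*(-1/6) + 296*(1/256) = 35/3 + 37/32 = 1231/96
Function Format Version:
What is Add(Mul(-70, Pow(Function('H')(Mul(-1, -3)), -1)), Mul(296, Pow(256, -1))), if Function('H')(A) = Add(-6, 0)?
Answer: Rational(1231, 96) ≈ 12.823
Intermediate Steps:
Function('H')(A) = -6
Add(Mul(-70, Pow(Function('H')(Mul(-1, -3)), -1)), Mul(296, Pow(256, -1))) = Add(Mul(-70, Pow(-6, -1)), Mul(296, Pow(256, -1))) = Add(Mul(-70, Rational(-1, 6)), Mul(296, Rational(1, 256))) = Add(Rational(35, 3), Rational(37, 32)) = Rational(1231, 96)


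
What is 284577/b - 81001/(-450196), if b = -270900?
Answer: -2211922004/2540793675 ≈ -0.87056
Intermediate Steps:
284577/b - 81001/(-450196) = 284577/(-270900) - 81001/(-450196) = 284577*(-1/270900) - 81001*(-1/450196) = -94859/90300 + 81001/450196 = -2211922004/2540793675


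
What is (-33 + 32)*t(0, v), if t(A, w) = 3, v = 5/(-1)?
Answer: -3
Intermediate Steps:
v = -5 (v = 5*(-1) = -5)
(-33 + 32)*t(0, v) = (-33 + 32)*3 = -1*3 = -3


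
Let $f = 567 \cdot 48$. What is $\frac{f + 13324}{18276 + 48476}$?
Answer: $\frac{10135}{16688} \approx 0.60732$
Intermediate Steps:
$f = 27216$
$\frac{f + 13324}{18276 + 48476} = \frac{27216 + 13324}{18276 + 48476} = \frac{40540}{66752} = 40540 \cdot \frac{1}{66752} = \frac{10135}{16688}$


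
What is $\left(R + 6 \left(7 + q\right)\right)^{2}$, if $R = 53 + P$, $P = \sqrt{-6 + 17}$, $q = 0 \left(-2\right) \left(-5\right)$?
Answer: $\left(95 + \sqrt{11}\right)^{2} \approx 9666.2$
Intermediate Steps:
$q = 0$ ($q = 0 \left(-5\right) = 0$)
$P = \sqrt{11} \approx 3.3166$
$R = 53 + \sqrt{11} \approx 56.317$
$\left(R + 6 \left(7 + q\right)\right)^{2} = \left(\left(53 + \sqrt{11}\right) + 6 \left(7 + 0\right)\right)^{2} = \left(\left(53 + \sqrt{11}\right) + 6 \cdot 7\right)^{2} = \left(\left(53 + \sqrt{11}\right) + 42\right)^{2} = \left(95 + \sqrt{11}\right)^{2}$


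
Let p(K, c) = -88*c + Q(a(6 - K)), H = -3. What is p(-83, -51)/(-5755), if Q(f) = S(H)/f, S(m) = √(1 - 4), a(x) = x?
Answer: -4488/5755 - I*√3/512195 ≈ -0.77984 - 3.3816e-6*I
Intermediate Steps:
S(m) = I*√3 (S(m) = √(-3) = I*√3)
Q(f) = I*√3/f (Q(f) = (I*√3)/f = I*√3/f)
p(K, c) = -88*c + I*√3/(6 - K)
p(-83, -51)/(-5755) = ((-I*√3 - 88*(-51)*(-6 - 83))/(-6 - 83))/(-5755) = ((-I*√3 - 88*(-51)*(-89))/(-89))*(-1/5755) = -(-I*√3 - 399432)/89*(-1/5755) = -(-399432 - I*√3)/89*(-1/5755) = (4488 + I*√3/89)*(-1/5755) = -4488/5755 - I*√3/512195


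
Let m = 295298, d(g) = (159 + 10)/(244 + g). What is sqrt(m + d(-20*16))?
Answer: sqrt(426407101)/38 ≈ 543.41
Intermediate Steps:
d(g) = 169/(244 + g)
sqrt(m + d(-20*16)) = sqrt(295298 + 169/(244 - 20*16)) = sqrt(295298 + 169/(244 - 320)) = sqrt(295298 + 169/(-76)) = sqrt(295298 + 169*(-1/76)) = sqrt(295298 - 169/76) = sqrt(22442479/76) = sqrt(426407101)/38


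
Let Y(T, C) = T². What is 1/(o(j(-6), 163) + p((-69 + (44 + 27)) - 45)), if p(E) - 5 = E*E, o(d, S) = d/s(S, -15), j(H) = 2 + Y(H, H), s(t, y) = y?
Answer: 15/27772 ≈ 0.00054011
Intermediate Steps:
j(H) = 2 + H²
o(d, S) = -d/15 (o(d, S) = d/(-15) = d*(-1/15) = -d/15)
p(E) = 5 + E² (p(E) = 5 + E*E = 5 + E²)
1/(o(j(-6), 163) + p((-69 + (44 + 27)) - 45)) = 1/(-(2 + (-6)²)/15 + (5 + ((-69 + (44 + 27)) - 45)²)) = 1/(-(2 + 36)/15 + (5 + ((-69 + 71) - 45)²)) = 1/(-1/15*38 + (5 + (2 - 45)²)) = 1/(-38/15 + (5 + (-43)²)) = 1/(-38/15 + (5 + 1849)) = 1/(-38/15 + 1854) = 1/(27772/15) = 15/27772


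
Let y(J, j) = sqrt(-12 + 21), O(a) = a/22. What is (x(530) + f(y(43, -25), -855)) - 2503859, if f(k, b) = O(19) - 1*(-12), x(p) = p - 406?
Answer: -55081887/22 ≈ -2.5037e+6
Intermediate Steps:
O(a) = a/22 (O(a) = a*(1/22) = a/22)
x(p) = -406 + p
y(J, j) = 3 (y(J, j) = sqrt(9) = 3)
f(k, b) = 283/22 (f(k, b) = (1/22)*19 - 1*(-12) = 19/22 + 12 = 283/22)
(x(530) + f(y(43, -25), -855)) - 2503859 = ((-406 + 530) + 283/22) - 2503859 = (124 + 283/22) - 2503859 = 3011/22 - 2503859 = -55081887/22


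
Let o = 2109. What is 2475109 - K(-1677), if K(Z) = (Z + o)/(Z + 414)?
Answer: 1042021033/421 ≈ 2.4751e+6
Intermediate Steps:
K(Z) = (2109 + Z)/(414 + Z) (K(Z) = (Z + 2109)/(Z + 414) = (2109 + Z)/(414 + Z))
2475109 - K(-1677) = 2475109 - (2109 - 1677)/(414 - 1677) = 2475109 - 432/(-1263) = 2475109 - (-1)*432/1263 = 2475109 - 1*(-144/421) = 2475109 + 144/421 = 1042021033/421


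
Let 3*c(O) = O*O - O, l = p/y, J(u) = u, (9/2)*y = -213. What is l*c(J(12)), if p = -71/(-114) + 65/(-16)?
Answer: 34507/10792 ≈ 3.1975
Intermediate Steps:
y = -142/3 (y = (2/9)*(-213) = -142/3 ≈ -47.333)
p = -3137/912 (p = -71*(-1/114) + 65*(-1/16) = 71/114 - 65/16 = -3137/912 ≈ -3.4397)
l = 3137/43168 (l = -3137/(912*(-142/3)) = -3137/912*(-3/142) = 3137/43168 ≈ 0.072670)
c(O) = -O/3 + O**2/3 (c(O) = (O*O - O)/3 = (O**2 - O)/3 = -O/3 + O**2/3)
l*c(J(12)) = 3137*((1/3)*12*(-1 + 12))/43168 = 3137*((1/3)*12*11)/43168 = (3137/43168)*44 = 34507/10792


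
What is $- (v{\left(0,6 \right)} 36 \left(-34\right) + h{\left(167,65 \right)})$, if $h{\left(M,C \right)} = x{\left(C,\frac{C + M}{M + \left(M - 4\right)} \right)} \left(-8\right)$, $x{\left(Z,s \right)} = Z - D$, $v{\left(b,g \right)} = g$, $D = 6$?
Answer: $7816$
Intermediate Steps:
$x{\left(Z,s \right)} = -6 + Z$ ($x{\left(Z,s \right)} = Z - 6 = -6 + Z$)
$h{\left(M,C \right)} = 48 - 8 C$ ($h{\left(M,C \right)} = \left(-6 + C\right) \left(-8\right) = 48 - 8 C$)
$- (v{\left(0,6 \right)} 36 \left(-34\right) + h{\left(167,65 \right)}) = - (6 \cdot 36 \left(-34\right) + \left(48 - 520\right)) = - (216 \left(-34\right) + \left(48 - 520\right)) = - (-7344 - 472) = \left(-1\right) \left(-7816\right) = 7816$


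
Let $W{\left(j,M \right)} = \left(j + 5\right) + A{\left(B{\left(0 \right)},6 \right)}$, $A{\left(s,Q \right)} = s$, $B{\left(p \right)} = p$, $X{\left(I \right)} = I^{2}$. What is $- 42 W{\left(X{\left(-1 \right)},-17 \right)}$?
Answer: $-252$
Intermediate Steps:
$W{\left(j,M \right)} = 5 + j$ ($W{\left(j,M \right)} = \left(j + 5\right) + 0 = \left(5 + j\right) + 0 = 5 + j$)
$- 42 W{\left(X{\left(-1 \right)},-17 \right)} = - 42 \left(5 + \left(-1\right)^{2}\right) = - 42 \left(5 + 1\right) = \left(-42\right) 6 = -252$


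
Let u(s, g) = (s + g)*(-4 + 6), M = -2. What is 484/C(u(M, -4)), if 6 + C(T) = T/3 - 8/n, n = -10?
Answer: -1210/23 ≈ -52.609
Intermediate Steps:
u(s, g) = 2*g + 2*s (u(s, g) = (g + s)*2 = 2*g + 2*s)
C(T) = -26/5 + T/3 (C(T) = -6 + (T/3 - 8/(-10)) = -6 + (T*(1/3) - 8*(-1/10)) = -6 + (T/3 + 4/5) = -6 + (4/5 + T/3) = -26/5 + T/3)
484/C(u(M, -4)) = 484/(-26/5 + (2*(-4) + 2*(-2))/3) = 484/(-26/5 + (-8 - 4)/3) = 484/(-26/5 + (1/3)*(-12)) = 484/(-26/5 - 4) = 484/(-46/5) = 484*(-5/46) = -1210/23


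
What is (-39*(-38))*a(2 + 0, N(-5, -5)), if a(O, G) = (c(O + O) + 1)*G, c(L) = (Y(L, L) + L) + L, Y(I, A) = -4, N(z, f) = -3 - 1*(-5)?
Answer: 14820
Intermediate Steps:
N(z, f) = 2 (N(z, f) = -3 + 5 = 2)
c(L) = -4 + 2*L (c(L) = (-4 + L) + L = -4 + 2*L)
a(O, G) = G*(-3 + 4*O) (a(O, G) = ((-4 + 2*(O + O)) + 1)*G = ((-4 + 2*(2*O)) + 1)*G = ((-4 + 4*O) + 1)*G = (-3 + 4*O)*G = G*(-3 + 4*O))
(-39*(-38))*a(2 + 0, N(-5, -5)) = (-39*(-38))*(2*(-3 + 4*(2 + 0))) = 1482*(2*(-3 + 4*2)) = 1482*(2*(-3 + 8)) = 1482*(2*5) = 1482*10 = 14820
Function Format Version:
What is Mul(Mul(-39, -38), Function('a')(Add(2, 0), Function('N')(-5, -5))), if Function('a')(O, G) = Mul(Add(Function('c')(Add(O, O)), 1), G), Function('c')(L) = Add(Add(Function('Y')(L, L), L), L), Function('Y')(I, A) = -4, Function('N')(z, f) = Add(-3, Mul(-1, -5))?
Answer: 14820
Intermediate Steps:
Function('N')(z, f) = 2 (Function('N')(z, f) = Add(-3, 5) = 2)
Function('c')(L) = Add(-4, Mul(2, L)) (Function('c')(L) = Add(Add(-4, L), L) = Add(-4, Mul(2, L)))
Function('a')(O, G) = Mul(G, Add(-3, Mul(4, O))) (Function('a')(O, G) = Mul(Add(Add(-4, Mul(2, Add(O, O))), 1), G) = Mul(Add(Add(-4, Mul(2, Mul(2, O))), 1), G) = Mul(Add(Add(-4, Mul(4, O)), 1), G) = Mul(Add(-3, Mul(4, O)), G) = Mul(G, Add(-3, Mul(4, O))))
Mul(Mul(-39, -38), Function('a')(Add(2, 0), Function('N')(-5, -5))) = Mul(Mul(-39, -38), Mul(2, Add(-3, Mul(4, Add(2, 0))))) = Mul(1482, Mul(2, Add(-3, Mul(4, 2)))) = Mul(1482, Mul(2, Add(-3, 8))) = Mul(1482, Mul(2, 5)) = Mul(1482, 10) = 14820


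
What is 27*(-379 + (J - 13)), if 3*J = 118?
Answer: -9522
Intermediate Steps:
J = 118/3 (J = (⅓)*118 = 118/3 ≈ 39.333)
27*(-379 + (J - 13)) = 27*(-379 + (118/3 - 13)) = 27*(-379 + 79/3) = 27*(-1058/3) = -9522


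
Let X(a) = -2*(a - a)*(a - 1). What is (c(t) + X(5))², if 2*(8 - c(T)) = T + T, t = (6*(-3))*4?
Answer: 6400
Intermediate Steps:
t = -72 (t = -18*4 = -72)
X(a) = 0 (X(a) = -0*(-1 + a) = -2*0 = 0)
c(T) = 8 - T (c(T) = 8 - (T + T)/2 = 8 - T)
(c(t) + X(5))² = ((8 - 1*(-72)) + 0)² = ((8 + 72) + 0)² = (80 + 0)² = 80² = 6400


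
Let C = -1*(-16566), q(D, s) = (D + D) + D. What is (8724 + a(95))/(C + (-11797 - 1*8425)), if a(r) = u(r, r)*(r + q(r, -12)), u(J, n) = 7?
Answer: -1423/457 ≈ -3.1138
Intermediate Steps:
q(D, s) = 3*D (q(D, s) = 2*D + D = 3*D)
C = 16566
a(r) = 28*r (a(r) = 7*(r + 3*r) = 7*(4*r) = 28*r)
(8724 + a(95))/(C + (-11797 - 1*8425)) = (8724 + 28*95)/(16566 + (-11797 - 1*8425)) = (8724 + 2660)/(16566 + (-11797 - 8425)) = 11384/(16566 - 20222) = 11384/(-3656) = 11384*(-1/3656) = -1423/457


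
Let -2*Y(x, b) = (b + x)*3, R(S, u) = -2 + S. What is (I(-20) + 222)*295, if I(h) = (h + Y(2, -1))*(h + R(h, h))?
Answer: 331875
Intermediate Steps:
Y(x, b) = -3*b/2 - 3*x/2 (Y(x, b) = -(b + x)*3/2 = -(3*b + 3*x)/2 = -3*b/2 - 3*x/2)
I(h) = (-2 + 2*h)*(-3/2 + h) (I(h) = (h + (-3/2*(-1) - 3/2*2))*(h + (-2 + h)) = (h + (3/2 - 3))*(-2 + 2*h) = (h - 3/2)*(-2 + 2*h) = (-3/2 + h)*(-2 + 2*h) = (-2 + 2*h)*(-3/2 + h))
(I(-20) + 222)*295 = ((3 - 5*(-20) + 2*(-20)**2) + 222)*295 = ((3 + 100 + 2*400) + 222)*295 = ((3 + 100 + 800) + 222)*295 = (903 + 222)*295 = 1125*295 = 331875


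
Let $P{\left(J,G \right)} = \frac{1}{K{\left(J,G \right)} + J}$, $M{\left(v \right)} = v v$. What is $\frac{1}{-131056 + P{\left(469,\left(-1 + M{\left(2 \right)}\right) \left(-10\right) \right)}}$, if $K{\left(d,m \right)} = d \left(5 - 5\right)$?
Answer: $- \frac{469}{61465263} \approx -7.6303 \cdot 10^{-6}$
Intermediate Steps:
$M{\left(v \right)} = v^{2}$
$K{\left(d,m \right)} = 0$ ($K{\left(d,m \right)} = d 0 = 0$)
$P{\left(J,G \right)} = \frac{1}{J}$ ($P{\left(J,G \right)} = \frac{1}{0 + J} = \frac{1}{J}$)
$\frac{1}{-131056 + P{\left(469,\left(-1 + M{\left(2 \right)}\right) \left(-10\right) \right)}} = \frac{1}{-131056 + \frac{1}{469}} = \frac{1}{- \frac{61465263}{469}} = - \frac{469}{61465263}$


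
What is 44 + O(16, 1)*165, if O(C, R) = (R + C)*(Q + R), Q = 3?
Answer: 11264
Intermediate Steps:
O(C, R) = (3 + R)*(C + R) (O(C, R) = (R + C)*(3 + R) = (C + R)*(3 + R) = (3 + R)*(C + R))
44 + O(16, 1)*165 = 44 + (1**2 + 3*16 + 3*1 + 16*1)*165 = 44 + (1 + 48 + 3 + 16)*165 = 44 + 68*165 = 44 + 11220 = 11264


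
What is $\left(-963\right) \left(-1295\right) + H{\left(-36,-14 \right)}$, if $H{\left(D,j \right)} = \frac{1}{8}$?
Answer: $\frac{9976681}{8} \approx 1.2471 \cdot 10^{6}$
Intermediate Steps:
$H{\left(D,j \right)} = \frac{1}{8}$
$\left(-963\right) \left(-1295\right) + H{\left(-36,-14 \right)} = \left(-963\right) \left(-1295\right) + \frac{1}{8} = 1247085 + \frac{1}{8} = \frac{9976681}{8}$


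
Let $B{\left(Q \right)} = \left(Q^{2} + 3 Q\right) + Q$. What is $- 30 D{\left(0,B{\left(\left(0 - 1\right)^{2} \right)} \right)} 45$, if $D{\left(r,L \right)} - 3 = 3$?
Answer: $-8100$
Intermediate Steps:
$B{\left(Q \right)} = Q^{2} + 4 Q$
$D{\left(r,L \right)} = 6$ ($D{\left(r,L \right)} = 3 + 3 = 6$)
$- 30 D{\left(0,B{\left(\left(0 - 1\right)^{2} \right)} \right)} 45 = \left(-30\right) 6 \cdot 45 = \left(-180\right) 45 = -8100$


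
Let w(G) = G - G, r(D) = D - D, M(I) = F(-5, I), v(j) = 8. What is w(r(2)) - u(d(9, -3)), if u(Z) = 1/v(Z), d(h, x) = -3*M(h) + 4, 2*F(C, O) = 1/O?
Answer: -1/8 ≈ -0.12500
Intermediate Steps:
F(C, O) = 1/(2*O)
M(I) = 1/(2*I)
d(h, x) = 4 - 3/(2*h) (d(h, x) = -3/(2*h) + 4 = 4 - 3/(2*h))
r(D) = 0
w(G) = 0
u(Z) = 1/8
w(r(2)) - u(d(9, -3)) = 0 - 1*1/8 = 0 - 1/8 = -1/8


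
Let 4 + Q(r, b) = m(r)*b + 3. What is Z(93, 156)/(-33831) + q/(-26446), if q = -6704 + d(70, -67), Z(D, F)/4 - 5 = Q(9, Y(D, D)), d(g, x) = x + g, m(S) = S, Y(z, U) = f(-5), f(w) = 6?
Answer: 31509437/127813518 ≈ 0.24653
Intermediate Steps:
Y(z, U) = 6
d(g, x) = g + x
Q(r, b) = -1 + b*r (Q(r, b) = -4 + (r*b + 3) = -4 + (b*r + 3) = -4 + (3 + b*r) = -1 + b*r)
Z(D, F) = 232 (Z(D, F) = 20 + 4*(-1 + 6*9) = 20 + 4*(-1 + 54) = 20 + 4*53 = 20 + 212 = 232)
q = -6701 (q = -6704 + (70 - 67) = -6704 + 3 = -6701)
Z(93, 156)/(-33831) + q/(-26446) = 232/(-33831) - 6701/(-26446) = 232*(-1/33831) - 6701*(-1/26446) = -232/33831 + 6701/26446 = 31509437/127813518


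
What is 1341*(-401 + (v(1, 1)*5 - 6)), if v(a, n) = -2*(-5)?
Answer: -478737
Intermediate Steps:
v(a, n) = 10
1341*(-401 + (v(1, 1)*5 - 6)) = 1341*(-401 + (10*5 - 6)) = 1341*(-401 + (50 - 6)) = 1341*(-401 + 44) = 1341*(-357) = -478737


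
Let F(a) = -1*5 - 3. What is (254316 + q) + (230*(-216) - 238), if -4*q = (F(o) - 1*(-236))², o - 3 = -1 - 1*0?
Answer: 191402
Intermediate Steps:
o = 2 (o = 3 + (-1 - 1*0) = 3 + (-1 + 0) = 3 - 1 = 2)
F(a) = -8 (F(a) = -5 - 3 = -8)
q = -12996 (q = -(-8 - 1*(-236))²/4 = -(-8 + 236)²/4 = -¼*228² = -¼*51984 = -12996)
(254316 + q) + (230*(-216) - 238) = (254316 - 12996) + (230*(-216) - 238) = 241320 + (-49680 - 238) = 241320 - 49918 = 191402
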